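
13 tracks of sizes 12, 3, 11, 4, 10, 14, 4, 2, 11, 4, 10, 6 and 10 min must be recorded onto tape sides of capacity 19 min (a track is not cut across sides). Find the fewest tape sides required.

Total = 14 + 12 + 11 + 11 + 10 + 10 + 10 + 6 + 4 + 4 + 4 + 3 + 2 = 101 min.
Lower bound: ⌈101/19⌉ = 6 tape sides.
Also, 7 tracks each exceed 19/2 min, and no two of those can share a side, so at least 7 tape sides are needed.
A packing using 7 tape sides:
  side 1: 14 + 4 = 18
  side 2: 12 + 6 = 18
  side 3: 11 + 4 + 4 = 19
  side 4: 11 + 3 + 2 = 16
  side 5: 10 = 10
  side 6: 10 = 10
  side 7: 10 = 10
This matches the lower bound, so 7 is optimal.

7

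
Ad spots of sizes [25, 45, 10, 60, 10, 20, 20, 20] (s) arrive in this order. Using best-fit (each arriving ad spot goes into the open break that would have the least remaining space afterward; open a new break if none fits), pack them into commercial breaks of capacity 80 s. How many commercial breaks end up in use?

  25 → break 1 (new)  [load 25/80]
  45 → break 1  [load 70/80]
  10 → break 1  [load 80/80]
  60 → break 2 (new)  [load 60/80]
  10 → break 2  [load 70/80]
  20 → break 3 (new)  [load 20/80]
  20 → break 3  [load 40/80]
  20 → break 3  [load 60/80]
3 commercial breaks opened.

3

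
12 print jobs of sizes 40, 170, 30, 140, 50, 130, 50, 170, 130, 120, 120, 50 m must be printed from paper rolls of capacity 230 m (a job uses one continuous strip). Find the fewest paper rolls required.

Total = 170 + 170 + 140 + 130 + 130 + 120 + 120 + 50 + 50 + 50 + 40 + 30 = 1200 m.
Lower bound: ⌈1200/230⌉ = 6 paper rolls.
Also, 7 print jobs each exceed 115 m, and no two of those can share a roll, so at least 7 paper rolls are needed.
A packing using 7 paper rolls:
  roll 1: 170 + 50 = 220
  roll 2: 170 + 50 = 220
  roll 3: 140 + 50 + 40 = 230
  roll 4: 130 + 30 = 160
  roll 5: 130 = 130
  roll 6: 120 = 120
  roll 7: 120 = 120
This matches the lower bound, so 7 is optimal.

7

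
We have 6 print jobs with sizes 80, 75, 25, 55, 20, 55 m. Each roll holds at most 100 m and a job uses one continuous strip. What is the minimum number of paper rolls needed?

4

Total = 80 + 75 + 55 + 55 + 25 + 20 = 310 m.
Lower bound: ⌈310/100⌉ = 4 paper rolls.
A packing using 4 paper rolls:
  roll 1: 80 + 20 = 100
  roll 2: 75 + 25 = 100
  roll 3: 55 = 55
  roll 4: 55 = 55
This matches the lower bound, so 4 is optimal.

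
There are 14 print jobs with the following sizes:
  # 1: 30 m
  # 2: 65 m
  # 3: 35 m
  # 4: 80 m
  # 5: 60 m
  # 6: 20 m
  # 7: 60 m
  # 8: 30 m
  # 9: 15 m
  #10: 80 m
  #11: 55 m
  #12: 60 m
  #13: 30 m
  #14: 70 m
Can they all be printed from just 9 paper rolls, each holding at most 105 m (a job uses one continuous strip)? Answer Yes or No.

A valid assignment using 8 paper rolls:
  roll 1: 80 + 20 = 100
  roll 2: 80 + 15 = 95
  roll 3: 70 + 35 = 105
  roll 4: 65 + 30 = 95
  roll 5: 60 + 30 = 90
  roll 6: 60 + 30 = 90
  roll 7: 60 = 60
  roll 8: 55 = 55
That uses only 8 ≤ 9, so 9 paper rolls are enough.

Yes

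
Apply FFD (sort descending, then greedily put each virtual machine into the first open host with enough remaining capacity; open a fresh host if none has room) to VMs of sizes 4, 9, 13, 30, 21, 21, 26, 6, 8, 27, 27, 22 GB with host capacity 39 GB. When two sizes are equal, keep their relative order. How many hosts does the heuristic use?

7

Sorted descending: 30, 27, 27, 26, 22, 21, 21, 13, 9, 8, 6, 4.
  30 → host 1 (new)  [load 30/39]
  27 → host 2 (new)  [load 27/39]
  27 → host 3 (new)  [load 27/39]
  26 → host 4 (new)  [load 26/39]
  22 → host 5 (new)  [load 22/39]
  21 → host 6 (new)  [load 21/39]
  21 → host 7 (new)  [load 21/39]
  13 → host 4  [load 39/39]
  9 → host 1  [load 39/39]
  8 → host 2  [load 35/39]
  6 → host 3  [load 33/39]
  4 → host 2  [load 39/39]
7 hosts opened.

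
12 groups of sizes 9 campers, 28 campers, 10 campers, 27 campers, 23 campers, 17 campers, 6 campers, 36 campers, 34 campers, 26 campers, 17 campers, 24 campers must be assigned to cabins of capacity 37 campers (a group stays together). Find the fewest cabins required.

Total = 36 + 34 + 28 + 27 + 26 + 24 + 23 + 17 + 17 + 10 + 9 + 6 = 257 campers.
Lower bound: ⌈257/37⌉ = 7 cabins.
A packing using 8 cabins:
  cabin 1: 36 = 36
  cabin 2: 34 = 34
  cabin 3: 28 + 9 = 37
  cabin 4: 27 + 10 = 37
  cabin 5: 26 + 6 = 32
  cabin 6: 24 = 24
  cabin 7: 23 = 23
  cabin 8: 17 + 17 = 34
No arrangement into 7 cabins stays within capacity, so 8 is optimal.

8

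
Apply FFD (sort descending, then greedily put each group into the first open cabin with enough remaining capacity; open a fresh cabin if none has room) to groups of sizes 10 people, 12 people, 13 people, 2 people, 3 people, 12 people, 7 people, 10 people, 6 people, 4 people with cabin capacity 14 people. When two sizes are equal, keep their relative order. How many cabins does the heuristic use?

Sorted descending: 13, 12, 12, 10, 10, 7, 6, 4, 3, 2.
  13 → cabin 1 (new)  [load 13/14]
  12 → cabin 2 (new)  [load 12/14]
  12 → cabin 3 (new)  [load 12/14]
  10 → cabin 4 (new)  [load 10/14]
  10 → cabin 5 (new)  [load 10/14]
  7 → cabin 6 (new)  [load 7/14]
  6 → cabin 6  [load 13/14]
  4 → cabin 4  [load 14/14]
  3 → cabin 5  [load 13/14]
  2 → cabin 2  [load 14/14]
6 cabins opened.

6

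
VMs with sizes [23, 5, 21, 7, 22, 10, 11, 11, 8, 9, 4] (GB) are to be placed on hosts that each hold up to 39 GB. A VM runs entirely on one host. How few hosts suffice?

4

Total = 23 + 22 + 21 + 11 + 11 + 10 + 9 + 8 + 7 + 5 + 4 = 131 GB.
Lower bound: ⌈131/39⌉ = 4 hosts.
A packing using 4 hosts:
  host 1: 23 + 11 + 5 = 39
  host 2: 22 + 11 + 4 = 37
  host 3: 21 + 10 + 8 = 39
  host 4: 9 + 7 = 16
This matches the lower bound, so 4 is optimal.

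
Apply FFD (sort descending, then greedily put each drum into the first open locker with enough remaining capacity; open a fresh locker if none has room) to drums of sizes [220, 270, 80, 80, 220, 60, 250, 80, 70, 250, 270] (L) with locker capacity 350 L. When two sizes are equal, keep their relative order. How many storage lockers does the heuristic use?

Sorted descending: 270, 270, 250, 250, 220, 220, 80, 80, 80, 70, 60.
  270 → locker 1 (new)  [load 270/350]
  270 → locker 2 (new)  [load 270/350]
  250 → locker 3 (new)  [load 250/350]
  250 → locker 4 (new)  [load 250/350]
  220 → locker 5 (new)  [load 220/350]
  220 → locker 6 (new)  [load 220/350]
  80 → locker 1  [load 350/350]
  80 → locker 2  [load 350/350]
  80 → locker 3  [load 330/350]
  70 → locker 4  [load 320/350]
  60 → locker 5  [load 280/350]
6 storage lockers opened.

6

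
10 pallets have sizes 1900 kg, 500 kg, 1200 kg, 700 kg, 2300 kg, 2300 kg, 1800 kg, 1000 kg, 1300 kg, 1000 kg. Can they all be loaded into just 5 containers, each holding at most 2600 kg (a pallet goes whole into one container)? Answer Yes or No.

Total = 14000 kg; ⌈14000/2600⌉ = 6.
At least 6 containers are required, but only 5 are allowed.

No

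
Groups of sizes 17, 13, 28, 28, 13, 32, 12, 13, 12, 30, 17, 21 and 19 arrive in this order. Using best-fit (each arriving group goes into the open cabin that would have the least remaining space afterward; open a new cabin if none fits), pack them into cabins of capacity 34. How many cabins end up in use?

  17 → cabin 1 (new)  [load 17/34]
  13 → cabin 1  [load 30/34]
  28 → cabin 2 (new)  [load 28/34]
  28 → cabin 3 (new)  [load 28/34]
  13 → cabin 4 (new)  [load 13/34]
  32 → cabin 5 (new)  [load 32/34]
  12 → cabin 4  [load 25/34]
  13 → cabin 6 (new)  [load 13/34]
  12 → cabin 6  [load 25/34]
  30 → cabin 7 (new)  [load 30/34]
  17 → cabin 8 (new)  [load 17/34]
  21 → cabin 9 (new)  [load 21/34]
  19 → cabin 10 (new)  [load 19/34]
10 cabins opened.

10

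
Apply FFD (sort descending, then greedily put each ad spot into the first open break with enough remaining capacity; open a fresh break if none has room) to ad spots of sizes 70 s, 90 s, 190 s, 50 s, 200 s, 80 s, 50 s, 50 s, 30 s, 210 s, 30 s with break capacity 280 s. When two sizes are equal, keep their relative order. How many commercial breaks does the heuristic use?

Sorted descending: 210, 200, 190, 90, 80, 70, 50, 50, 50, 30, 30.
  210 → break 1 (new)  [load 210/280]
  200 → break 2 (new)  [load 200/280]
  190 → break 3 (new)  [load 190/280]
  90 → break 3  [load 280/280]
  80 → break 2  [load 280/280]
  70 → break 1  [load 280/280]
  50 → break 4 (new)  [load 50/280]
  50 → break 4  [load 100/280]
  50 → break 4  [load 150/280]
  30 → break 4  [load 180/280]
  30 → break 4  [load 210/280]
4 commercial breaks opened.

4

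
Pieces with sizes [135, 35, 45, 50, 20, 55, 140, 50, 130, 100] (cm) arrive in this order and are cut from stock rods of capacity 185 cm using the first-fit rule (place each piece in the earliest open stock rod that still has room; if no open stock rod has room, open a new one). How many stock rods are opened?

  135 → stock rod 1 (new)  [load 135/185]
  35 → stock rod 1  [load 170/185]
  45 → stock rod 2 (new)  [load 45/185]
  50 → stock rod 2  [load 95/185]
  20 → stock rod 2  [load 115/185]
  55 → stock rod 2  [load 170/185]
  140 → stock rod 3 (new)  [load 140/185]
  50 → stock rod 4 (new)  [load 50/185]
  130 → stock rod 4  [load 180/185]
  100 → stock rod 5 (new)  [load 100/185]
5 stock rods opened.

5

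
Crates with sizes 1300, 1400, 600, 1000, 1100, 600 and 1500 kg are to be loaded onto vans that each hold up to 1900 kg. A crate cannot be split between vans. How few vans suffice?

5

Total = 1500 + 1400 + 1300 + 1100 + 1000 + 600 + 600 = 7500 kg.
Lower bound: ⌈7500/1900⌉ = 4 vans.
Also, 5 crates each exceed 950 kg, and no two of those can share a van, so at least 5 vans are needed.
A packing using 5 vans:
  van 1: 1500 = 1500
  van 2: 1400 = 1400
  van 3: 1300 + 600 = 1900
  van 4: 1100 + 600 = 1700
  van 5: 1000 = 1000
This matches the lower bound, so 5 is optimal.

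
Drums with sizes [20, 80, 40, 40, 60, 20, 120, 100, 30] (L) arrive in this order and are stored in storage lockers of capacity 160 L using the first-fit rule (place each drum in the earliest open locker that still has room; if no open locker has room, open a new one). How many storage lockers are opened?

  20 → locker 1 (new)  [load 20/160]
  80 → locker 1  [load 100/160]
  40 → locker 1  [load 140/160]
  40 → locker 2 (new)  [load 40/160]
  60 → locker 2  [load 100/160]
  20 → locker 1  [load 160/160]
  120 → locker 3 (new)  [load 120/160]
  100 → locker 4 (new)  [load 100/160]
  30 → locker 2  [load 130/160]
4 storage lockers opened.

4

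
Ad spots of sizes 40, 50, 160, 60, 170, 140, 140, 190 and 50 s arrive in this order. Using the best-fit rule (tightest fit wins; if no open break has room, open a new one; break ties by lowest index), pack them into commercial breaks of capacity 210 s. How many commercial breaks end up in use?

  40 → break 1 (new)  [load 40/210]
  50 → break 1  [load 90/210]
  160 → break 2 (new)  [load 160/210]
  60 → break 1  [load 150/210]
  170 → break 3 (new)  [load 170/210]
  140 → break 4 (new)  [load 140/210]
  140 → break 5 (new)  [load 140/210]
  190 → break 6 (new)  [load 190/210]
  50 → break 2  [load 210/210]
6 commercial breaks opened.

6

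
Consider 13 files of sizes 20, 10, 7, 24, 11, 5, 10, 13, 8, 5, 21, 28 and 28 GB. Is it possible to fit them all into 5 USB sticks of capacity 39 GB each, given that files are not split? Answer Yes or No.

Yes

A valid assignment using 5 USB sticks:
  USB stick 1: 28 + 11 = 39
  USB stick 2: 28 + 10 = 38
  USB stick 3: 24 + 13 = 37
  USB stick 4: 21 + 10 + 8 = 39
  USB stick 5: 20 + 7 + 5 + 5 = 37
Every load is within 39 GB, so 5 USB sticks suffice.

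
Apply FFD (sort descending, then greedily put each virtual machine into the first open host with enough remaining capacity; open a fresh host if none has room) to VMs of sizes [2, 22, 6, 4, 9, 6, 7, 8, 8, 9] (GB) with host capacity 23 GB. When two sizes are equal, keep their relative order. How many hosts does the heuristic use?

4

Sorted descending: 22, 9, 9, 8, 8, 7, 6, 6, 4, 2.
  22 → host 1 (new)  [load 22/23]
  9 → host 2 (new)  [load 9/23]
  9 → host 2  [load 18/23]
  8 → host 3 (new)  [load 8/23]
  8 → host 3  [load 16/23]
  7 → host 3  [load 23/23]
  6 → host 4 (new)  [load 6/23]
  6 → host 4  [load 12/23]
  4 → host 2  [load 22/23]
  2 → host 4  [load 14/23]
4 hosts opened.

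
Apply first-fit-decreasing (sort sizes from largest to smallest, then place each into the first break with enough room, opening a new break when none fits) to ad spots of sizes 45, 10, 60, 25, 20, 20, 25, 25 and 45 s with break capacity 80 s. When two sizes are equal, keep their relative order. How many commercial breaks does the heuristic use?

Sorted descending: 60, 45, 45, 25, 25, 25, 20, 20, 10.
  60 → break 1 (new)  [load 60/80]
  45 → break 2 (new)  [load 45/80]
  45 → break 3 (new)  [load 45/80]
  25 → break 2  [load 70/80]
  25 → break 3  [load 70/80]
  25 → break 4 (new)  [load 25/80]
  20 → break 1  [load 80/80]
  20 → break 4  [load 45/80]
  10 → break 2  [load 80/80]
4 commercial breaks opened.

4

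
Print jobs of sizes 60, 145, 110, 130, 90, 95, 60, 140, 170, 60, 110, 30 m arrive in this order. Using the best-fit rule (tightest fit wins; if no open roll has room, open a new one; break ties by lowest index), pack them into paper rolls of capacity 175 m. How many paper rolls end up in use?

  60 → roll 1 (new)  [load 60/175]
  145 → roll 2 (new)  [load 145/175]
  110 → roll 1  [load 170/175]
  130 → roll 3 (new)  [load 130/175]
  90 → roll 4 (new)  [load 90/175]
  95 → roll 5 (new)  [load 95/175]
  60 → roll 5  [load 155/175]
  140 → roll 6 (new)  [load 140/175]
  170 → roll 7 (new)  [load 170/175]
  60 → roll 4  [load 150/175]
  110 → roll 8 (new)  [load 110/175]
  30 → roll 2  [load 175/175]
8 paper rolls opened.

8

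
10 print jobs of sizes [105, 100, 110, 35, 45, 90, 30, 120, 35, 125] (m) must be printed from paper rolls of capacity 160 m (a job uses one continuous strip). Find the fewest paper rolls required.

Total = 125 + 120 + 110 + 105 + 100 + 90 + 45 + 35 + 35 + 30 = 795 m.
Lower bound: ⌈795/160⌉ = 5 paper rolls.
Also, 6 print jobs each exceed 80 m, and no two of those can share a roll, so at least 6 paper rolls are needed.
A packing using 6 paper rolls:
  roll 1: 125 + 35 = 160
  roll 2: 120 + 35 = 155
  roll 3: 110 + 45 = 155
  roll 4: 105 + 30 = 135
  roll 5: 100 = 100
  roll 6: 90 = 90
This matches the lower bound, so 6 is optimal.

6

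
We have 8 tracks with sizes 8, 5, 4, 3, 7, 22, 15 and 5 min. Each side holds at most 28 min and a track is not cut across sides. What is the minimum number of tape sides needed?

Total = 22 + 15 + 8 + 7 + 5 + 5 + 4 + 3 = 69 min.
Lower bound: ⌈69/28⌉ = 3 tape sides.
A packing using 3 tape sides:
  side 1: 22 + 5 = 27
  side 2: 15 + 8 + 5 = 28
  side 3: 7 + 4 + 3 = 14
This matches the lower bound, so 3 is optimal.

3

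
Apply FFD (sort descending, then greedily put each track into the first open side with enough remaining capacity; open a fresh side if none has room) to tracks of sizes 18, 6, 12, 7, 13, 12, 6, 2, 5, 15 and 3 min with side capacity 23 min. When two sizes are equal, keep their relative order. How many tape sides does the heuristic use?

Sorted descending: 18, 15, 13, 12, 12, 7, 6, 6, 5, 3, 2.
  18 → side 1 (new)  [load 18/23]
  15 → side 2 (new)  [load 15/23]
  13 → side 3 (new)  [load 13/23]
  12 → side 4 (new)  [load 12/23]
  12 → side 5 (new)  [load 12/23]
  7 → side 2  [load 22/23]
  6 → side 3  [load 19/23]
  6 → side 4  [load 18/23]
  5 → side 1  [load 23/23]
  3 → side 3  [load 22/23]
  2 → side 4  [load 20/23]
5 tape sides opened.

5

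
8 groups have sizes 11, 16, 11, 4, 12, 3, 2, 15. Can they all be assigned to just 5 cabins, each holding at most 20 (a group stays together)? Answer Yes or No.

A valid assignment using 5 cabins:
  cabin 1: 16 + 4 = 20
  cabin 2: 15 + 3 + 2 = 20
  cabin 3: 12 = 12
  cabin 4: 11 = 11
  cabin 5: 11 = 11
Every load is within 20, so 5 cabins suffice.

Yes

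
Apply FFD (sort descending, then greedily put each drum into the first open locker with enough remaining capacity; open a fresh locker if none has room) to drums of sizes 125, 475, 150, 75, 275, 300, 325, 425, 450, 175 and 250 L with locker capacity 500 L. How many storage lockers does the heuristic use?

7

Sorted descending: 475, 450, 425, 325, 300, 275, 250, 175, 150, 125, 75.
  475 → locker 1 (new)  [load 475/500]
  450 → locker 2 (new)  [load 450/500]
  425 → locker 3 (new)  [load 425/500]
  325 → locker 4 (new)  [load 325/500]
  300 → locker 5 (new)  [load 300/500]
  275 → locker 6 (new)  [load 275/500]
  250 → locker 7 (new)  [load 250/500]
  175 → locker 4  [load 500/500]
  150 → locker 5  [load 450/500]
  125 → locker 6  [load 400/500]
  75 → locker 3  [load 500/500]
7 storage lockers opened.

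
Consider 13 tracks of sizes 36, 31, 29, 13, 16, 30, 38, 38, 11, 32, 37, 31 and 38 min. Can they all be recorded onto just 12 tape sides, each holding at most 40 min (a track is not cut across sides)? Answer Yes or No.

Yes

A valid assignment using 11 tape sides:
  side 1: 38 = 38
  side 2: 38 = 38
  side 3: 38 = 38
  side 4: 37 = 37
  side 5: 36 = 36
  side 6: 32 = 32
  side 7: 31 = 31
  side 8: 31 = 31
  side 9: 30 = 30
  side 10: 29 + 11 = 40
  side 11: 16 + 13 = 29
That uses only 11 ≤ 12, so 12 tape sides are enough.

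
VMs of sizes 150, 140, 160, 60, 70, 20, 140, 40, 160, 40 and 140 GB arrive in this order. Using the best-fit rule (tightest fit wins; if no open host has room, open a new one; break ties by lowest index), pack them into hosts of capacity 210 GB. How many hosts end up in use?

  150 → host 1 (new)  [load 150/210]
  140 → host 2 (new)  [load 140/210]
  160 → host 3 (new)  [load 160/210]
  60 → host 1  [load 210/210]
  70 → host 2  [load 210/210]
  20 → host 3  [load 180/210]
  140 → host 4 (new)  [load 140/210]
  40 → host 4  [load 180/210]
  160 → host 5 (new)  [load 160/210]
  40 → host 5  [load 200/210]
  140 → host 6 (new)  [load 140/210]
6 hosts opened.

6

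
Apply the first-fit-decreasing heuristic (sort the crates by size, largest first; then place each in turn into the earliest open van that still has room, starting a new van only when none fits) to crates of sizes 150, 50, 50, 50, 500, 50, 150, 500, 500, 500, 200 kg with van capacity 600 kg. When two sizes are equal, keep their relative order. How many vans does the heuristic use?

5

Sorted descending: 500, 500, 500, 500, 200, 150, 150, 50, 50, 50, 50.
  500 → van 1 (new)  [load 500/600]
  500 → van 2 (new)  [load 500/600]
  500 → van 3 (new)  [load 500/600]
  500 → van 4 (new)  [load 500/600]
  200 → van 5 (new)  [load 200/600]
  150 → van 5  [load 350/600]
  150 → van 5  [load 500/600]
  50 → van 1  [load 550/600]
  50 → van 1  [load 600/600]
  50 → van 2  [load 550/600]
  50 → van 2  [load 600/600]
5 vans opened.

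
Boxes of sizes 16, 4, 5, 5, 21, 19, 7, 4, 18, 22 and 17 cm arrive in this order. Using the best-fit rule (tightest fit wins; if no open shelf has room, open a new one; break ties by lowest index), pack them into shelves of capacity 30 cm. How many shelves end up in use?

6

  16 → shelf 1 (new)  [load 16/30]
  4 → shelf 1  [load 20/30]
  5 → shelf 1  [load 25/30]
  5 → shelf 1  [load 30/30]
  21 → shelf 2 (new)  [load 21/30]
  19 → shelf 3 (new)  [load 19/30]
  7 → shelf 2  [load 28/30]
  4 → shelf 3  [load 23/30]
  18 → shelf 4 (new)  [load 18/30]
  22 → shelf 5 (new)  [load 22/30]
  17 → shelf 6 (new)  [load 17/30]
6 shelves opened.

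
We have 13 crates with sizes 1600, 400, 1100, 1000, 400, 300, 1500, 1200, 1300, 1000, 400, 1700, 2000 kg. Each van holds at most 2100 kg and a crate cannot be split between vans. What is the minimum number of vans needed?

8

Total = 2000 + 1700 + 1600 + 1500 + 1300 + 1200 + 1100 + 1000 + 1000 + 400 + 400 + 400 + 300 = 13900 kg.
Lower bound: ⌈13900/2100⌉ = 7 vans.
A packing using 8 vans:
  van 1: 2000 = 2000
  van 2: 1700 + 400 = 2100
  van 3: 1600 + 400 = 2000
  van 4: 1500 + 400 = 1900
  van 5: 1300 + 300 = 1600
  van 6: 1200 = 1200
  van 7: 1100 + 1000 = 2100
  van 8: 1000 = 1000
No arrangement into 7 vans stays within capacity, so 8 is optimal.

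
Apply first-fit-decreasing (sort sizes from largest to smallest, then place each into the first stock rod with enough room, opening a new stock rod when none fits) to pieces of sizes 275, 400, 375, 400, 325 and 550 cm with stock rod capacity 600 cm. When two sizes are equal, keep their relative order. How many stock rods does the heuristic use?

5

Sorted descending: 550, 400, 400, 375, 325, 275.
  550 → stock rod 1 (new)  [load 550/600]
  400 → stock rod 2 (new)  [load 400/600]
  400 → stock rod 3 (new)  [load 400/600]
  375 → stock rod 4 (new)  [load 375/600]
  325 → stock rod 5 (new)  [load 325/600]
  275 → stock rod 5  [load 600/600]
5 stock rods opened.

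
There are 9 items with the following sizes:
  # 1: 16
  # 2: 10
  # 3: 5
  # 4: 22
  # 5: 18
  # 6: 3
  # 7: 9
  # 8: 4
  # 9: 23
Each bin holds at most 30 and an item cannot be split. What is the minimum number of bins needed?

4

Total = 23 + 22 + 18 + 16 + 10 + 9 + 5 + 4 + 3 = 110.
Lower bound: ⌈110/30⌉ = 4 bins.
A packing using 4 bins:
  bin 1: 23 + 5 = 28
  bin 2: 22 + 4 + 3 = 29
  bin 3: 18 + 10 = 28
  bin 4: 16 + 9 = 25
This matches the lower bound, so 4 is optimal.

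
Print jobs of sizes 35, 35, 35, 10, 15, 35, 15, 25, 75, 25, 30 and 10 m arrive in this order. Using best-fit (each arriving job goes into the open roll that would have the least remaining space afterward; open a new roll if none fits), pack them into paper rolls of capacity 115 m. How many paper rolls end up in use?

  35 → roll 1 (new)  [load 35/115]
  35 → roll 1  [load 70/115]
  35 → roll 1  [load 105/115]
  10 → roll 1  [load 115/115]
  15 → roll 2 (new)  [load 15/115]
  35 → roll 2  [load 50/115]
  15 → roll 2  [load 65/115]
  25 → roll 2  [load 90/115]
  75 → roll 3 (new)  [load 75/115]
  25 → roll 2  [load 115/115]
  30 → roll 3  [load 105/115]
  10 → roll 3  [load 115/115]
3 paper rolls opened.

3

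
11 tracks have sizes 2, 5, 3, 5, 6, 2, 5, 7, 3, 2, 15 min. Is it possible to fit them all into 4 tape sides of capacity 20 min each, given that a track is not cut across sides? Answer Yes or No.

A valid assignment using 3 tape sides:
  side 1: 15 + 5 = 20
  side 2: 7 + 6 + 5 + 2 = 20
  side 3: 5 + 3 + 3 + 2 + 2 = 15
That uses only 3 ≤ 4, so 4 tape sides are enough.

Yes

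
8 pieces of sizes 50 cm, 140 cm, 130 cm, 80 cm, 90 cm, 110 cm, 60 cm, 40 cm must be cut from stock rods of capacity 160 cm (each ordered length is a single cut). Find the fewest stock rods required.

Total = 140 + 130 + 110 + 90 + 80 + 60 + 50 + 40 = 700 cm.
Lower bound: ⌈700/160⌉ = 5 stock rods.
A packing using 5 stock rods:
  stock rod 1: 140 = 140
  stock rod 2: 130 = 130
  stock rod 3: 110 + 50 = 160
  stock rod 4: 90 + 60 = 150
  stock rod 5: 80 + 40 = 120
This matches the lower bound, so 5 is optimal.

5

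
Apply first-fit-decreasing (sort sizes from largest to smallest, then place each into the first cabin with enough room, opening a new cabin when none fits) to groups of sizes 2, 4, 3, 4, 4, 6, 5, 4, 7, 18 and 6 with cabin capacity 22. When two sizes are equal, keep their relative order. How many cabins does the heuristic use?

Sorted descending: 18, 7, 6, 6, 5, 4, 4, 4, 4, 3, 2.
  18 → cabin 1 (new)  [load 18/22]
  7 → cabin 2 (new)  [load 7/22]
  6 → cabin 2  [load 13/22]
  6 → cabin 2  [load 19/22]
  5 → cabin 3 (new)  [load 5/22]
  4 → cabin 1  [load 22/22]
  4 → cabin 3  [load 9/22]
  4 → cabin 3  [load 13/22]
  4 → cabin 3  [load 17/22]
  3 → cabin 2  [load 22/22]
  2 → cabin 3  [load 19/22]
3 cabins opened.

3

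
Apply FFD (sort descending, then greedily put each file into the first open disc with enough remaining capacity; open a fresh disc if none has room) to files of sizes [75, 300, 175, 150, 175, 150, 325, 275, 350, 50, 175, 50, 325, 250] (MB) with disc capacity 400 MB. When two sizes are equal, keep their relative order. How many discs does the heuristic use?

Sorted descending: 350, 325, 325, 300, 275, 250, 175, 175, 175, 150, 150, 75, 50, 50.
  350 → disc 1 (new)  [load 350/400]
  325 → disc 2 (new)  [load 325/400]
  325 → disc 3 (new)  [load 325/400]
  300 → disc 4 (new)  [load 300/400]
  275 → disc 5 (new)  [load 275/400]
  250 → disc 6 (new)  [load 250/400]
  175 → disc 7 (new)  [load 175/400]
  175 → disc 7  [load 350/400]
  175 → disc 8 (new)  [load 175/400]
  150 → disc 6  [load 400/400]
  150 → disc 8  [load 325/400]
  75 → disc 2  [load 400/400]
  50 → disc 1  [load 400/400]
  50 → disc 3  [load 375/400]
8 discs opened.

8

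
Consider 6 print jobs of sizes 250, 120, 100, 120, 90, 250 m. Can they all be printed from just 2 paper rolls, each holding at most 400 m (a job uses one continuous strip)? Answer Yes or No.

No

Total = 930 m; ⌈930/400⌉ = 3.
At least 3 paper rolls are required, but only 2 are allowed.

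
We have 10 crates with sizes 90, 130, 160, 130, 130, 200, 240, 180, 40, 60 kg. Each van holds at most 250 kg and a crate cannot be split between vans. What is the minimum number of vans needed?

7

Total = 240 + 200 + 180 + 160 + 130 + 130 + 130 + 90 + 60 + 40 = 1360 kg.
Lower bound: ⌈1360/250⌉ = 6 vans.
Also, 7 crates each exceed 125 kg, and no two of those can share a van, so at least 7 vans are needed.
A packing using 7 vans:
  van 1: 240 = 240
  van 2: 200 + 40 = 240
  van 3: 180 + 60 = 240
  van 4: 160 + 90 = 250
  van 5: 130 = 130
  van 6: 130 = 130
  van 7: 130 = 130
This matches the lower bound, so 7 is optimal.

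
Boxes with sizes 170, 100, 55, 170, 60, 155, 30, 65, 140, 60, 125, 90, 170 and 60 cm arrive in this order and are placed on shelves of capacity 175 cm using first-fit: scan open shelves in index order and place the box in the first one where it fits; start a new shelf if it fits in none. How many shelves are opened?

  170 → shelf 1 (new)  [load 170/175]
  100 → shelf 2 (new)  [load 100/175]
  55 → shelf 2  [load 155/175]
  170 → shelf 3 (new)  [load 170/175]
  60 → shelf 4 (new)  [load 60/175]
  155 → shelf 5 (new)  [load 155/175]
  30 → shelf 4  [load 90/175]
  65 → shelf 4  [load 155/175]
  140 → shelf 6 (new)  [load 140/175]
  60 → shelf 7 (new)  [load 60/175]
  125 → shelf 8 (new)  [load 125/175]
  90 → shelf 7  [load 150/175]
  170 → shelf 9 (new)  [load 170/175]
  60 → shelf 10 (new)  [load 60/175]
10 shelves opened.

10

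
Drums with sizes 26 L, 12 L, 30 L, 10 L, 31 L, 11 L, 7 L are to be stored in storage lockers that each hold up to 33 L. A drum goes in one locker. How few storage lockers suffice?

4

Total = 31 + 30 + 26 + 12 + 11 + 10 + 7 = 127 L.
Lower bound: ⌈127/33⌉ = 4 storage lockers.
A packing using 4 storage lockers:
  locker 1: 31 = 31
  locker 2: 30 = 30
  locker 3: 26 + 7 = 33
  locker 4: 12 + 11 + 10 = 33
This matches the lower bound, so 4 is optimal.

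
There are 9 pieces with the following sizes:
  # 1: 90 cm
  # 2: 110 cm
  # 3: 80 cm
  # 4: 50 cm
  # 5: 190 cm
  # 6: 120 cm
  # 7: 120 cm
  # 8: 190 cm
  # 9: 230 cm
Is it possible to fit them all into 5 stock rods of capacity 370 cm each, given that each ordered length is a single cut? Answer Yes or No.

A valid assignment using 4 stock rods:
  stock rod 1: 230 + 120 = 350
  stock rod 2: 190 + 120 + 50 = 360
  stock rod 3: 190 + 110 = 300
  stock rod 4: 90 + 80 = 170
That uses only 4 ≤ 5, so 5 stock rods are enough.

Yes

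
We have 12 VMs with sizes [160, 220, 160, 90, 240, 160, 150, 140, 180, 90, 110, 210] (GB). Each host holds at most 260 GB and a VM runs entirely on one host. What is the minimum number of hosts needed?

9

Total = 240 + 220 + 210 + 180 + 160 + 160 + 160 + 150 + 140 + 110 + 90 + 90 = 1910 GB.
Lower bound: ⌈1910/260⌉ = 8 hosts.
Also, 9 VMs each exceed 130 GB, and no two of those can share a host, so at least 9 hosts are needed.
A packing using 9 hosts:
  host 1: 240 = 240
  host 2: 220 = 220
  host 3: 210 = 210
  host 4: 180 = 180
  host 5: 160 + 90 = 250
  host 6: 160 + 90 = 250
  host 7: 160 = 160
  host 8: 150 + 110 = 260
  host 9: 140 = 140
This matches the lower bound, so 9 is optimal.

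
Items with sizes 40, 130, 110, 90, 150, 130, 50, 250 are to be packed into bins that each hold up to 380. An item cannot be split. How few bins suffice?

Total = 250 + 150 + 130 + 130 + 110 + 90 + 50 + 40 = 950.
Lower bound: ⌈950/380⌉ = 3 bins.
A packing using 3 bins:
  bin 1: 250 + 130 = 380
  bin 2: 150 + 130 + 90 = 370
  bin 3: 110 + 50 + 40 = 200
This matches the lower bound, so 3 is optimal.

3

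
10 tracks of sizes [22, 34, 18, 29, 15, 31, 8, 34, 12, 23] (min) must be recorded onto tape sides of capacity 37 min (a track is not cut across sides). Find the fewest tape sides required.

Total = 34 + 34 + 31 + 29 + 23 + 22 + 18 + 15 + 12 + 8 = 226 min.
Lower bound: ⌈226/37⌉ = 7 tape sides.
A packing using 7 tape sides:
  side 1: 34 = 34
  side 2: 34 = 34
  side 3: 31 = 31
  side 4: 29 + 8 = 37
  side 5: 23 + 12 = 35
  side 6: 22 + 15 = 37
  side 7: 18 = 18
This matches the lower bound, so 7 is optimal.

7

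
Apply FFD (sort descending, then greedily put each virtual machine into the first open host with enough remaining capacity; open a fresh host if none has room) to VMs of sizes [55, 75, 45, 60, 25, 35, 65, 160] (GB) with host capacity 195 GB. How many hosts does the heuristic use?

Sorted descending: 160, 75, 65, 60, 55, 45, 35, 25.
  160 → host 1 (new)  [load 160/195]
  75 → host 2 (new)  [load 75/195]
  65 → host 2  [load 140/195]
  60 → host 3 (new)  [load 60/195]
  55 → host 2  [load 195/195]
  45 → host 3  [load 105/195]
  35 → host 1  [load 195/195]
  25 → host 3  [load 130/195]
3 hosts opened.

3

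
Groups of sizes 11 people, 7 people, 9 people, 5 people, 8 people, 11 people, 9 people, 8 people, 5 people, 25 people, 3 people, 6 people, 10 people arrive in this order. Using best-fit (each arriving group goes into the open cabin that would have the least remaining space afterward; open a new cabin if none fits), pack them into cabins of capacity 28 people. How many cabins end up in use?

5

  11 → cabin 1 (new)  [load 11/28]
  7 → cabin 1  [load 18/28]
  9 → cabin 1  [load 27/28]
  5 → cabin 2 (new)  [load 5/28]
  8 → cabin 2  [load 13/28]
  11 → cabin 2  [load 24/28]
  9 → cabin 3 (new)  [load 9/28]
  8 → cabin 3  [load 17/28]
  5 → cabin 3  [load 22/28]
  25 → cabin 4 (new)  [load 25/28]
  3 → cabin 4  [load 28/28]
  6 → cabin 3  [load 28/28]
  10 → cabin 5 (new)  [load 10/28]
5 cabins opened.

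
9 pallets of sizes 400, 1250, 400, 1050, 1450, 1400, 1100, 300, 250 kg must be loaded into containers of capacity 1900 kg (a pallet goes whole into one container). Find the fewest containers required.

Total = 1450 + 1400 + 1250 + 1100 + 1050 + 400 + 400 + 300 + 250 = 7600 kg.
Lower bound: ⌈7600/1900⌉ = 4 containers.
Also, 5 pallets each exceed 950 kg, and no two of those can share a container, so at least 5 containers are needed.
A packing using 5 containers:
  container 1: 1450 + 400 = 1850
  container 2: 1400 + 400 = 1800
  container 3: 1250 + 300 + 250 = 1800
  container 4: 1100 = 1100
  container 5: 1050 = 1050
This matches the lower bound, so 5 is optimal.

5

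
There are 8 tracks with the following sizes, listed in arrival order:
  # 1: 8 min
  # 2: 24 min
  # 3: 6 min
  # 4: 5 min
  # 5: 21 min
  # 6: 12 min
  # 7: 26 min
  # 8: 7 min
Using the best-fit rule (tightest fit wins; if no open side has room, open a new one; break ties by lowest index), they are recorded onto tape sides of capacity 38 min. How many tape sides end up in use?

  8 → side 1 (new)  [load 8/38]
  24 → side 1  [load 32/38]
  6 → side 1  [load 38/38]
  5 → side 2 (new)  [load 5/38]
  21 → side 2  [load 26/38]
  12 → side 2  [load 38/38]
  26 → side 3 (new)  [load 26/38]
  7 → side 3  [load 33/38]
3 tape sides opened.

3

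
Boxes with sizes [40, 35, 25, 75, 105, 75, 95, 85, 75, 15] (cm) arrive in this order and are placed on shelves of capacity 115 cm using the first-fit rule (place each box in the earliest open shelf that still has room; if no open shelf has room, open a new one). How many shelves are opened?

  40 → shelf 1 (new)  [load 40/115]
  35 → shelf 1  [load 75/115]
  25 → shelf 1  [load 100/115]
  75 → shelf 2 (new)  [load 75/115]
  105 → shelf 3 (new)  [load 105/115]
  75 → shelf 4 (new)  [load 75/115]
  95 → shelf 5 (new)  [load 95/115]
  85 → shelf 6 (new)  [load 85/115]
  75 → shelf 7 (new)  [load 75/115]
  15 → shelf 1  [load 115/115]
7 shelves opened.

7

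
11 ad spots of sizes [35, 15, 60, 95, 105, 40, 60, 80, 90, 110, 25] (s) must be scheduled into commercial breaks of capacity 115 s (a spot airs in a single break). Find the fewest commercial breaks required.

Total = 110 + 105 + 95 + 90 + 80 + 60 + 60 + 40 + 35 + 25 + 15 = 715 s.
Lower bound: ⌈715/115⌉ = 7 commercial breaks.
A packing using 7 commercial breaks:
  break 1: 110 = 110
  break 2: 105 = 105
  break 3: 95 + 15 = 110
  break 4: 90 + 25 = 115
  break 5: 80 + 35 = 115
  break 6: 60 + 40 = 100
  break 7: 60 = 60
This matches the lower bound, so 7 is optimal.

7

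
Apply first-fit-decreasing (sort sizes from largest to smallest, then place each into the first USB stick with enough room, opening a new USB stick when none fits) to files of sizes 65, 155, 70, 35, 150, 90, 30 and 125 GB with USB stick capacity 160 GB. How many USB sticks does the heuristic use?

5

Sorted descending: 155, 150, 125, 90, 70, 65, 35, 30.
  155 → USB stick 1 (new)  [load 155/160]
  150 → USB stick 2 (new)  [load 150/160]
  125 → USB stick 3 (new)  [load 125/160]
  90 → USB stick 4 (new)  [load 90/160]
  70 → USB stick 4  [load 160/160]
  65 → USB stick 5 (new)  [load 65/160]
  35 → USB stick 3  [load 160/160]
  30 → USB stick 5  [load 95/160]
5 USB sticks opened.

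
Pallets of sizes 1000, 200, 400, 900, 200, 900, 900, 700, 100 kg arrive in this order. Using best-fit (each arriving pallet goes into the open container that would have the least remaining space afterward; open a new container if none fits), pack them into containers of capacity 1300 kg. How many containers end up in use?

  1000 → container 1 (new)  [load 1000/1300]
  200 → container 1  [load 1200/1300]
  400 → container 2 (new)  [load 400/1300]
  900 → container 2  [load 1300/1300]
  200 → container 3 (new)  [load 200/1300]
  900 → container 3  [load 1100/1300]
  900 → container 4 (new)  [load 900/1300]
  700 → container 5 (new)  [load 700/1300]
  100 → container 1  [load 1300/1300]
5 containers opened.

5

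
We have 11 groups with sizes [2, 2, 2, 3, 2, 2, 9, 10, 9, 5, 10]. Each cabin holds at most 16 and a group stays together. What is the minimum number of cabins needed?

4

Total = 10 + 10 + 9 + 9 + 5 + 3 + 2 + 2 + 2 + 2 + 2 = 56.
Lower bound: ⌈56/16⌉ = 4 cabins.
A packing using 4 cabins:
  cabin 1: 10 + 5 = 15
  cabin 2: 10 + 3 + 2 = 15
  cabin 3: 9 + 2 + 2 + 2 = 15
  cabin 4: 9 + 2 = 11
This matches the lower bound, so 4 is optimal.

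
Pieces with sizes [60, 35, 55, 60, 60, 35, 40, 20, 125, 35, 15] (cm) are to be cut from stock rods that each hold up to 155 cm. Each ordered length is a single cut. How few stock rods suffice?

Total = 125 + 60 + 60 + 60 + 55 + 40 + 35 + 35 + 35 + 20 + 15 = 540 cm.
Lower bound: ⌈540/155⌉ = 4 stock rods.
A packing using 4 stock rods:
  stock rod 1: 125 + 20 = 145
  stock rod 2: 60 + 60 + 35 = 155
  stock rod 3: 60 + 55 + 40 = 155
  stock rod 4: 35 + 35 + 15 = 85
This matches the lower bound, so 4 is optimal.

4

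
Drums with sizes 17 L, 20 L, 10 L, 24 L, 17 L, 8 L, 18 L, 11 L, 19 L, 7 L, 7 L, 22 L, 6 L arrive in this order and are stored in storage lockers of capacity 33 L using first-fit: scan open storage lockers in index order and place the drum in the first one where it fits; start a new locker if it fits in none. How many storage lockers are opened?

7

  17 → locker 1 (new)  [load 17/33]
  20 → locker 2 (new)  [load 20/33]
  10 → locker 1  [load 27/33]
  24 → locker 3 (new)  [load 24/33]
  17 → locker 4 (new)  [load 17/33]
  8 → locker 2  [load 28/33]
  18 → locker 5 (new)  [load 18/33]
  11 → locker 4  [load 28/33]
  19 → locker 6 (new)  [load 19/33]
  7 → locker 3  [load 31/33]
  7 → locker 5  [load 25/33]
  22 → locker 7 (new)  [load 22/33]
  6 → locker 1  [load 33/33]
7 storage lockers opened.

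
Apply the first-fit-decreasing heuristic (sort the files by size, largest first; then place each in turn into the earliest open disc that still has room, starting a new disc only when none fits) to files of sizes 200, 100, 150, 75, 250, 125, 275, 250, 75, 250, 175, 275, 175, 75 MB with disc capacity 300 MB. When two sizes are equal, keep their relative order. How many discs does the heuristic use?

9

Sorted descending: 275, 275, 250, 250, 250, 200, 175, 175, 150, 125, 100, 75, 75, 75.
  275 → disc 1 (new)  [load 275/300]
  275 → disc 2 (new)  [load 275/300]
  250 → disc 3 (new)  [load 250/300]
  250 → disc 4 (new)  [load 250/300]
  250 → disc 5 (new)  [load 250/300]
  200 → disc 6 (new)  [load 200/300]
  175 → disc 7 (new)  [load 175/300]
  175 → disc 8 (new)  [load 175/300]
  150 → disc 9 (new)  [load 150/300]
  125 → disc 7  [load 300/300]
  100 → disc 6  [load 300/300]
  75 → disc 8  [load 250/300]
  75 → disc 9  [load 225/300]
  75 → disc 9  [load 300/300]
9 discs opened.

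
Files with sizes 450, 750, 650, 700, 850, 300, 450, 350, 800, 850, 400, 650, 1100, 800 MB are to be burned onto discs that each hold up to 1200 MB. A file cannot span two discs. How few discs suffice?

9

Total = 1100 + 850 + 850 + 800 + 800 + 750 + 700 + 650 + 650 + 450 + 450 + 400 + 350 + 300 = 9100 MB.
Lower bound: ⌈9100/1200⌉ = 8 discs.
Also, 9 files each exceed 600 MB, and no two of those can share a disc, so at least 9 discs are needed.
A packing using 9 discs:
  disc 1: 1100 = 1100
  disc 2: 850 + 350 = 1200
  disc 3: 850 + 300 = 1150
  disc 4: 800 + 400 = 1200
  disc 5: 800 = 800
  disc 6: 750 + 450 = 1200
  disc 7: 700 + 450 = 1150
  disc 8: 650 = 650
  disc 9: 650 = 650
This matches the lower bound, so 9 is optimal.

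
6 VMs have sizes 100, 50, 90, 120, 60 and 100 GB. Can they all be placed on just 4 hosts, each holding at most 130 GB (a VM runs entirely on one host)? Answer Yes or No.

No

Total = 520 GB; ⌈520/130⌉ = 4.
The bound of 4 does not rule out 4, but exhaustive search shows no assignment into 4 hosts of capacity 130 GB exists — the minimum is 5.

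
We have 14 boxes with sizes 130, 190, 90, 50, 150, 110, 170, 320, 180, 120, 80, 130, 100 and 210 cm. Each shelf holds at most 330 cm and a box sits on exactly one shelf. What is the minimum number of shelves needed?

Total = 320 + 210 + 190 + 180 + 170 + 150 + 130 + 130 + 120 + 110 + 100 + 90 + 80 + 50 = 2030 cm.
Lower bound: ⌈2030/330⌉ = 7 shelves.
A packing using 7 shelves:
  shelf 1: 320 = 320
  shelf 2: 210 + 120 = 330
  shelf 3: 190 + 130 = 320
  shelf 4: 180 + 150 = 330
  shelf 5: 170 + 130 = 300
  shelf 6: 110 + 100 + 90 = 300
  shelf 7: 80 + 50 = 130
This matches the lower bound, so 7 is optimal.

7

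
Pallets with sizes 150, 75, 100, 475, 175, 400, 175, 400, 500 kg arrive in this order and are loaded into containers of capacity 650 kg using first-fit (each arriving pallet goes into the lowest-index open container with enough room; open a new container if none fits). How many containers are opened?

  150 → container 1 (new)  [load 150/650]
  75 → container 1  [load 225/650]
  100 → container 1  [load 325/650]
  475 → container 2 (new)  [load 475/650]
  175 → container 1  [load 500/650]
  400 → container 3 (new)  [load 400/650]
  175 → container 2  [load 650/650]
  400 → container 4 (new)  [load 400/650]
  500 → container 5 (new)  [load 500/650]
5 containers opened.

5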